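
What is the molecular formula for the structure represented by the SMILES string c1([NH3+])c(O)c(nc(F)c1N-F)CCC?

Heavy atoms from the SMILES: 8 C, 2 F, 3 N, 1 O.
Implicit hydrogens by atom environment:
  5 × C (aromatic): no H
  2 × C: 2 H each → 4
  2 × F: no H
  1 × C: 3 H
  1 × N (charge +1): 3 H
  1 × N: 1 H
  1 × N (aromatic): no H
  1 × O: 1 H
  Total hydrogens = 12.
Net charge +1.
Molecular formula: C8H12F2N3O+

C8H12F2N3O+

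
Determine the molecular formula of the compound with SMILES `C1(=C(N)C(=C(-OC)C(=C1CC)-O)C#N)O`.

Heavy atoms from the SMILES: 10 C, 2 N, 3 O.
Implicit hydrogens by atom environment:
  6 × C (aromatic): no H
  2 × C: 3 H each → 6
  2 × O: 1 H each → 2
  1 × C: 2 H
  1 × C: no H
  1 × N: 2 H
  1 × N: no H
  1 × O: no H
  Total hydrogens = 12.
Molecular formula: C10H12N2O3

C10H12N2O3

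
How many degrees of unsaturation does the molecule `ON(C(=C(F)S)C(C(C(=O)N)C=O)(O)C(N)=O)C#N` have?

Molecular formula from the SMILES: C8H9FN4O5S.
DoU = (2C + 2 + N − H − X)/2 = (2·8 + 2 + 4 − 9 − 1)/2 = 12/2 = 6.
(Structurally: 0 ring(s) + 6 π bond(s) = 6.)

6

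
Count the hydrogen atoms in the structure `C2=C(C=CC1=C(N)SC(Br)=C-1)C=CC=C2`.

Hydrogens are implicit in SMILES; fill each atom to its normal valence:
  6 × C (aromatic): 1 H each → 6
  4 × C (aromatic): no H
  2 × C: 1 H each → 2
  1 × Br: no H
  1 × N: 2 H
  1 × S (aromatic): no H
  Total hydrogens = 10.

10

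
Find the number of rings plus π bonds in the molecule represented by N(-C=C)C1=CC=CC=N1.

Molecular formula from the SMILES: C7H8N2.
DoU = (2C + 2 + N − H − X)/2 = (2·7 + 2 + 2 − 8 − 0)/2 = 10/2 = 5.
(Structurally: 1 ring(s) + 4 π bond(s) = 5.)

5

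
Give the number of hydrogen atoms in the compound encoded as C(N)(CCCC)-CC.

Hydrogens are implicit in SMILES; fill each atom to its normal valence:
  4 × C: 2 H each → 8
  2 × C: 3 H each → 6
  1 × C: 1 H
  1 × N: 2 H
  Total hydrogens = 17.

17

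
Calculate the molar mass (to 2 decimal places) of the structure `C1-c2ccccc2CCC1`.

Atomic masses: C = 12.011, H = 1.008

Molecular formula: C10H12.
M = 10×12.011 + 12×1.008 = 132.21 g/mol.

132.21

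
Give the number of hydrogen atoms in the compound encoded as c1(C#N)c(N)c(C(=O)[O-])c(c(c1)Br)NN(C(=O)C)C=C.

10

Hydrogens are implicit in SMILES; fill each atom to its normal valence:
  5 × C (aromatic): no H
  3 × C: no H
  2 × N: no H
  2 × O: no H
  1 × Br: no H
  1 × C: 3 H
  1 × C: 2 H
  1 × C (aromatic): 1 H
  1 × C: 1 H
  1 × N: 2 H
  1 × N: 1 H
  1 × O (charge -1): no H
  Total hydrogens = 10.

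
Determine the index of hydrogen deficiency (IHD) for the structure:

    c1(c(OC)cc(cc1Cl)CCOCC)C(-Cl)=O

Molecular formula from the SMILES: C12H14Cl2O3.
DoU = (2C + 2 + N − H − X)/2 = (2·12 + 2 + 0 − 14 − 2)/2 = 10/2 = 5.
(Structurally: 1 ring(s) + 4 π bond(s) = 5.)

5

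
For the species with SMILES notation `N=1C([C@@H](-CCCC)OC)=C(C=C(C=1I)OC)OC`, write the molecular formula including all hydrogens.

C13H20INO3

Heavy atoms from the SMILES: 13 C, 1 I, 1 N, 3 O.
Implicit hydrogens by atom environment:
  4 × C: 3 H each → 12
  4 × C (aromatic): no H
  3 × C: 2 H each → 6
  3 × O: no H
  1 × C (aromatic): 1 H
  1 × C: 1 H
  1 × I: no H
  1 × N (aromatic): no H
  Total hydrogens = 20.
Molecular formula: C13H20INO3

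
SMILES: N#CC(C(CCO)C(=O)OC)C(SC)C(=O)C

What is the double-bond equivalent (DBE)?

Molecular formula from the SMILES: C11H17NO4S.
DoU = (2C + 2 + N − H − X)/2 = (2·11 + 2 + 1 − 17 − 0)/2 = 8/2 = 4.
(Structurally: 0 ring(s) + 4 π bond(s) = 4.)

4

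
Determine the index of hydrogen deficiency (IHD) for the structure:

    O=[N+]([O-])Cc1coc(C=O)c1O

5

Molecular formula from the SMILES: C6H5NO5.
DoU = (2C + 2 + N − H − X)/2 = (2·6 + 2 + 1 − 5 − 0)/2 = 10/2 = 5.
(Structurally: 1 ring(s) + 4 π bond(s) = 5.)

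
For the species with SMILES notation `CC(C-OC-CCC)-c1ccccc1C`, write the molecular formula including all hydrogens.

C14H22O

Heavy atoms from the SMILES: 14 C, 1 O.
Implicit hydrogens by atom environment:
  4 × C: 2 H each → 8
  4 × C (aromatic): 1 H each → 4
  3 × C: 3 H each → 9
  2 × C (aromatic): no H
  1 × C: 1 H
  1 × O: no H
  Total hydrogens = 22.
Molecular formula: C14H22O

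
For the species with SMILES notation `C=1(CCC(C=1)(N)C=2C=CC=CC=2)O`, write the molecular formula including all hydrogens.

Heavy atoms from the SMILES: 11 C, 1 N, 1 O.
Implicit hydrogens by atom environment:
  5 × C (aromatic): 1 H each → 5
  2 × C: 2 H each → 4
  2 × C: no H
  1 × C: 1 H
  1 × C (aromatic): no H
  1 × N: 2 H
  1 × O: 1 H
  Total hydrogens = 13.
Molecular formula: C11H13NO

C11H13NO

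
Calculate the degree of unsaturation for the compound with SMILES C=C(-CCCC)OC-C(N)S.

Molecular formula from the SMILES: C8H17NOS.
DoU = (2C + 2 + N − H − X)/2 = (2·8 + 2 + 1 − 17 − 0)/2 = 2/2 = 1.
(Structurally: 0 ring(s) + 1 π bond(s) = 1.)

1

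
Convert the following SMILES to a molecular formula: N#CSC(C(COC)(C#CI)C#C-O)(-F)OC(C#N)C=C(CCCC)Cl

Heavy atoms from the SMILES: 17 C, 1 Cl, 1 F, 1 I, 2 N, 3 O, 1 S.
Implicit hydrogens by atom environment:
  9 × C: no H
  4 × C: 2 H each → 8
  2 × C: 3 H each → 6
  2 × C: 1 H each → 2
  2 × N: no H
  2 × O: no H
  1 × Cl: no H
  1 × F: no H
  1 × I: no H
  1 × O: 1 H
  1 × S: no H
  Total hydrogens = 17.
Molecular formula: C17H17ClFIN2O3S

C17H17ClFIN2O3S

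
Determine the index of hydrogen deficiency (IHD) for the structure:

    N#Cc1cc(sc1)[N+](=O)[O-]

Molecular formula from the SMILES: C5H2N2O2S.
DoU = (2C + 2 + N − H − X)/2 = (2·5 + 2 + 2 − 2 − 0)/2 = 12/2 = 6.
(Structurally: 1 ring(s) + 5 π bond(s) = 6.)

6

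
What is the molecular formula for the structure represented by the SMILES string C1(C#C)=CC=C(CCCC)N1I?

C10H12IN

Heavy atoms from the SMILES: 10 C, 1 I, 1 N.
Implicit hydrogens by atom environment:
  3 × C: 2 H each → 6
  2 × C (aromatic): 1 H each → 2
  2 × C (aromatic): no H
  1 × C: 3 H
  1 × C: 1 H
  1 × C: no H
  1 × I: no H
  1 × N (aromatic): no H
  Total hydrogens = 12.
Molecular formula: C10H12IN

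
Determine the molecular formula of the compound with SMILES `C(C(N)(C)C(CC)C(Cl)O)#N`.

C7H13ClN2O

Heavy atoms from the SMILES: 7 C, 1 Cl, 2 N, 1 O.
Implicit hydrogens by atom environment:
  2 × C: 3 H each → 6
  2 × C: 1 H each → 2
  2 × C: no H
  1 × C: 2 H
  1 × Cl: no H
  1 × N: 2 H
  1 × N: no H
  1 × O: 1 H
  Total hydrogens = 13.
Molecular formula: C7H13ClN2O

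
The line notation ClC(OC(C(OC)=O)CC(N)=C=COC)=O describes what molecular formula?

Heavy atoms from the SMILES: 9 C, 1 Cl, 1 N, 5 O.
Implicit hydrogens by atom environment:
  5 × O: no H
  4 × C: no H
  2 × C: 3 H each → 6
  2 × C: 1 H each → 2
  1 × C: 2 H
  1 × Cl: no H
  1 × N: 2 H
  Total hydrogens = 12.
Molecular formula: C9H12ClNO5

C9H12ClNO5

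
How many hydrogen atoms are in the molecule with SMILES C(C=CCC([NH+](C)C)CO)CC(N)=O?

21

Hydrogens are implicit in SMILES; fill each atom to its normal valence:
  4 × C: 2 H each → 8
  3 × C: 1 H each → 3
  2 × C: 3 H each → 6
  1 × C: no H
  1 × N: 2 H
  1 × N (charge +1): 1 H
  1 × O: 1 H
  1 × O: no H
  Total hydrogens = 21.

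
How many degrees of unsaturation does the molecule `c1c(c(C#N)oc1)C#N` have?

7

Molecular formula from the SMILES: C6H2N2O.
DoU = (2C + 2 + N − H − X)/2 = (2·6 + 2 + 2 − 2 − 0)/2 = 14/2 = 7.
(Structurally: 1 ring(s) + 6 π bond(s) = 7.)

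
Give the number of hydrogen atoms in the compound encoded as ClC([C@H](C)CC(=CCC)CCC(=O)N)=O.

18

Hydrogens are implicit in SMILES; fill each atom to its normal valence:
  4 × C: 2 H each → 8
  3 × C: no H
  2 × C: 3 H each → 6
  2 × C: 1 H each → 2
  2 × O: no H
  1 × Cl: no H
  1 × N: 2 H
  Total hydrogens = 18.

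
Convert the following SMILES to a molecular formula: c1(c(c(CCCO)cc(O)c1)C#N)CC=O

C12H13NO3

Heavy atoms from the SMILES: 12 C, 1 N, 3 O.
Implicit hydrogens by atom environment:
  4 × C: 2 H each → 8
  4 × C (aromatic): no H
  2 × C (aromatic): 1 H each → 2
  2 × O: 1 H each → 2
  1 × C: 1 H
  1 × C: no H
  1 × N: no H
  1 × O: no H
  Total hydrogens = 13.
Molecular formula: C12H13NO3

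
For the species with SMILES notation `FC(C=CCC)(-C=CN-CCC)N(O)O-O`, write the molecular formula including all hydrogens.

Heavy atoms from the SMILES: 10 C, 1 F, 2 N, 3 O.
Implicit hydrogens by atom environment:
  4 × C: 1 H each → 4
  3 × C: 2 H each → 6
  2 × C: 3 H each → 6
  2 × O: 1 H each → 2
  1 × C: no H
  1 × F: no H
  1 × N: 1 H
  1 × N: no H
  1 × O: no H
  Total hydrogens = 19.
Molecular formula: C10H19FN2O3

C10H19FN2O3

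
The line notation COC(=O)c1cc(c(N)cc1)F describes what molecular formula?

Heavy atoms from the SMILES: 8 C, 1 F, 1 N, 2 O.
Implicit hydrogens by atom environment:
  3 × C (aromatic): 1 H each → 3
  3 × C (aromatic): no H
  2 × O: no H
  1 × C: 3 H
  1 × C: no H
  1 × F: no H
  1 × N: 2 H
  Total hydrogens = 8.
Molecular formula: C8H8FNO2

C8H8FNO2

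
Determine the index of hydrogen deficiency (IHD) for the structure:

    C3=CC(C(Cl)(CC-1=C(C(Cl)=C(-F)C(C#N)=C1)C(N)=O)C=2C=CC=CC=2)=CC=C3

Molecular formula from the SMILES: C22H15Cl2FN2O.
DoU = (2C + 2 + N − H − X)/2 = (2·22 + 2 + 2 − 15 − 3)/2 = 30/2 = 15.
(Structurally: 3 ring(s) + 12 π bond(s) = 15.)

15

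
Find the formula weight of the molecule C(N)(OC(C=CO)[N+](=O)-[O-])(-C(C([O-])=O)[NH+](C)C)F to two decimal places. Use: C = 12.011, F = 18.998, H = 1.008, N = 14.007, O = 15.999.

Molecular formula: C8H14FN3O6.
M = 8×12.011 + 1×18.998 + 14×1.008 + 3×14.007 + 6×15.999 = 267.21 g/mol.

267.21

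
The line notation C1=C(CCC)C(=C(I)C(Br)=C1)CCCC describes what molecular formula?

C13H18BrI

Heavy atoms from the SMILES: 1 Br, 13 C, 1 I.
Implicit hydrogens by atom environment:
  5 × C: 2 H each → 10
  4 × C (aromatic): no H
  2 × C: 3 H each → 6
  2 × C (aromatic): 1 H each → 2
  1 × Br: no H
  1 × I: no H
  Total hydrogens = 18.
Molecular formula: C13H18BrI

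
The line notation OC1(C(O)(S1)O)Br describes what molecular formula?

Heavy atoms from the SMILES: 1 Br, 2 C, 3 O, 1 S.
Implicit hydrogens by atom environment:
  3 × O: 1 H each → 3
  2 × C: no H
  1 × Br: no H
  1 × S: no H
  Total hydrogens = 3.
Molecular formula: C2H3BrO3S

C2H3BrO3S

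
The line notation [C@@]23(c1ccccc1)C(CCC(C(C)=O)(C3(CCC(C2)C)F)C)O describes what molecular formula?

Heavy atoms from the SMILES: 20 C, 1 F, 2 O.
Implicit hydrogens by atom environment:
  5 × C: 2 H each → 10
  5 × C (aromatic): 1 H each → 5
  4 × C: no H
  3 × C: 3 H each → 9
  2 × C: 1 H each → 2
  1 × C (aromatic): no H
  1 × F: no H
  1 × O: 1 H
  1 × O: no H
  Total hydrogens = 27.
Molecular formula: C20H27FO2

C20H27FO2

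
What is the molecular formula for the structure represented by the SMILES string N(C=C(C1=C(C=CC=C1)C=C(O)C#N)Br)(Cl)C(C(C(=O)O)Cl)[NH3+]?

Heavy atoms from the SMILES: 1 Br, 14 C, 2 Cl, 3 N, 3 O.
Implicit hydrogens by atom environment:
  4 × C: 1 H each → 4
  4 × C (aromatic): 1 H each → 4
  4 × C: no H
  2 × C (aromatic): no H
  2 × Cl: no H
  2 × N: no H
  2 × O: 1 H each → 2
  1 × Br: no H
  1 × N (charge +1): 3 H
  1 × O: no H
  Total hydrogens = 13.
Net charge +1.
Molecular formula: C14H13BrCl2N3O3+

C14H13BrCl2N3O3+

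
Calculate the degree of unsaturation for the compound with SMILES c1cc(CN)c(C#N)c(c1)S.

Molecular formula from the SMILES: C8H8N2S.
DoU = (2C + 2 + N − H − X)/2 = (2·8 + 2 + 2 − 8 − 0)/2 = 12/2 = 6.
(Structurally: 1 ring(s) + 5 π bond(s) = 6.)

6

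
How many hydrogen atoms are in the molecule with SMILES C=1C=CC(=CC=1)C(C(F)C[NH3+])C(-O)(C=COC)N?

Hydrogens are implicit in SMILES; fill each atom to its normal valence:
  5 × C (aromatic): 1 H each → 5
  4 × C: 1 H each → 4
  1 × C: 3 H
  1 × C: 2 H
  1 × C: no H
  1 × C (aromatic): no H
  1 × F: no H
  1 × N (charge +1): 3 H
  1 × N: 2 H
  1 × O: 1 H
  1 × O: no H
  Total hydrogens = 20.

20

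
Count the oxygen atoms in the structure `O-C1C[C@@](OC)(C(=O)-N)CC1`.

The symbol for oxygen appears 3 times in the SMILES.

3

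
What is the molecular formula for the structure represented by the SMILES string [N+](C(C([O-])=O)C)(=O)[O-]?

Heavy atoms from the SMILES: 3 C, 1 N, 4 O.
Implicit hydrogens by atom environment:
  2 × O: no H
  2 × O (charge -1): no H
  1 × C: 3 H
  1 × C: 1 H
  1 × C: no H
  1 × N (charge +1): no H
  Total hydrogens = 4.
Net charge -1.
Molecular formula: C3H4NO4-

C3H4NO4-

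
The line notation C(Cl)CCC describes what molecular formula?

C4H9Cl

Heavy atoms from the SMILES: 4 C, 1 Cl.
Implicit hydrogens by atom environment:
  3 × C: 2 H each → 6
  1 × C: 3 H
  1 × Cl: no H
  Total hydrogens = 9.
Molecular formula: C4H9Cl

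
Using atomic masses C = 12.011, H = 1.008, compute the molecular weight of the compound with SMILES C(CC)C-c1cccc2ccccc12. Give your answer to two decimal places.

Molecular formula: C14H16.
M = 14×12.011 + 16×1.008 = 184.28 g/mol.

184.28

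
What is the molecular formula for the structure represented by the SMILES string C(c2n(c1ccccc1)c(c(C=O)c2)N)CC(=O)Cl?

Heavy atoms from the SMILES: 14 C, 1 Cl, 2 N, 2 O.
Implicit hydrogens by atom environment:
  6 × C (aromatic): 1 H each → 6
  4 × C (aromatic): no H
  2 × C: 2 H each → 4
  2 × O: no H
  1 × C: 1 H
  1 × C: no H
  1 × Cl: no H
  1 × N: 2 H
  1 × N (aromatic): no H
  Total hydrogens = 13.
Molecular formula: C14H13ClN2O2

C14H13ClN2O2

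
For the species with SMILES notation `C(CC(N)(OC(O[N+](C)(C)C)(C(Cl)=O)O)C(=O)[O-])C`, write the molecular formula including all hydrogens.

C10H19ClN2O6

Heavy atoms from the SMILES: 10 C, 1 Cl, 2 N, 6 O.
Implicit hydrogens by atom environment:
  4 × C: 3 H each → 12
  4 × C: no H
  4 × O: no H
  2 × C: 2 H each → 4
  1 × Cl: no H
  1 × N: 2 H
  1 × N (charge +1): no H
  1 × O: 1 H
  1 × O (charge -1): no H
  Total hydrogens = 19.
Molecular formula: C10H19ClN2O6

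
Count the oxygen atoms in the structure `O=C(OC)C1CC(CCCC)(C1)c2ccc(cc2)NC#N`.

2

The symbol for oxygen appears 2 times in the SMILES.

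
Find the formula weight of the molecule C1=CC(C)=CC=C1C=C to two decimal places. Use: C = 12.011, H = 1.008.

Molecular formula: C9H10.
M = 9×12.011 + 10×1.008 = 118.18 g/mol.

118.18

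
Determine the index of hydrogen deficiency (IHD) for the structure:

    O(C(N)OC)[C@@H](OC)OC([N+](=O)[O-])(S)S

1

Molecular formula from the SMILES: C5H12N2O6S2.
DoU = (2C + 2 + N − H − X)/2 = (2·5 + 2 + 2 − 12 − 0)/2 = 2/2 = 1.
(Structurally: 0 ring(s) + 1 π bond(s) = 1.)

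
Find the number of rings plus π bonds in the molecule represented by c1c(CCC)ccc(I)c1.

4

Molecular formula from the SMILES: C9H11I.
DoU = (2C + 2 + N − H − X)/2 = (2·9 + 2 + 0 − 11 − 1)/2 = 8/2 = 4.
(Structurally: 1 ring(s) + 3 π bond(s) = 4.)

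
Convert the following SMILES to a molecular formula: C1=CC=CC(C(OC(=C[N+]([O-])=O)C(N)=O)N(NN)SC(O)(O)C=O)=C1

Heavy atoms from the SMILES: 12 C, 5 N, 7 O, 1 S.
Implicit hydrogens by atom environment:
  5 × C (aromatic): 1 H each → 5
  4 × O: no H
  3 × C: 1 H each → 3
  3 × C: no H
  2 × N: 2 H each → 4
  2 × O: 1 H each → 2
  1 × C (aromatic): no H
  1 × N: 1 H
  1 × N: no H
  1 × N (charge +1): no H
  1 × O (charge -1): no H
  1 × S: no H
  Total hydrogens = 15.
Molecular formula: C12H15N5O7S

C12H15N5O7S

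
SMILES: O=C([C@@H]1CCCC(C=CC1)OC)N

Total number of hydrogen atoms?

Hydrogens are implicit in SMILES; fill each atom to its normal valence:
  4 × C: 2 H each → 8
  4 × C: 1 H each → 4
  2 × O: no H
  1 × C: 3 H
  1 × C: no H
  1 × N: 2 H
  Total hydrogens = 17.

17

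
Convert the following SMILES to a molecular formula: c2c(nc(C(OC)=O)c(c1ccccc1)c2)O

C13H11NO3

Heavy atoms from the SMILES: 13 C, 1 N, 3 O.
Implicit hydrogens by atom environment:
  7 × C (aromatic): 1 H each → 7
  4 × C (aromatic): no H
  2 × O: no H
  1 × C: 3 H
  1 × C: no H
  1 × N (aromatic): no H
  1 × O: 1 H
  Total hydrogens = 11.
Molecular formula: C13H11NO3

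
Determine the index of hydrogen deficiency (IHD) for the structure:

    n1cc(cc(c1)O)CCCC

4

Molecular formula from the SMILES: C9H13NO.
DoU = (2C + 2 + N − H − X)/2 = (2·9 + 2 + 1 − 13 − 0)/2 = 8/2 = 4.
(Structurally: 1 ring(s) + 3 π bond(s) = 4.)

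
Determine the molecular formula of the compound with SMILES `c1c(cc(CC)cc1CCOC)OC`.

Heavy atoms from the SMILES: 12 C, 2 O.
Implicit hydrogens by atom environment:
  3 × C: 3 H each → 9
  3 × C: 2 H each → 6
  3 × C (aromatic): 1 H each → 3
  3 × C (aromatic): no H
  2 × O: no H
  Total hydrogens = 18.
Molecular formula: C12H18O2

C12H18O2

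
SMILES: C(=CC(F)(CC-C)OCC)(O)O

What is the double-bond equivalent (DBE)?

1

Molecular formula from the SMILES: C8H15FO3.
DoU = (2C + 2 + N − H − X)/2 = (2·8 + 2 + 0 − 15 − 1)/2 = 2/2 = 1.
(Structurally: 0 ring(s) + 1 π bond(s) = 1.)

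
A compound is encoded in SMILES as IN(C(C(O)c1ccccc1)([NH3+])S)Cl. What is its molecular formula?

C8H11ClIN2OS+

Heavy atoms from the SMILES: 8 C, 1 Cl, 1 I, 2 N, 1 O, 1 S.
Implicit hydrogens by atom environment:
  5 × C (aromatic): 1 H each → 5
  1 × C: 1 H
  1 × C: no H
  1 × C (aromatic): no H
  1 × Cl: no H
  1 × I: no H
  1 × N (charge +1): 3 H
  1 × N: no H
  1 × O: 1 H
  1 × S: 1 H
  Total hydrogens = 11.
Net charge +1.
Molecular formula: C8H11ClIN2OS+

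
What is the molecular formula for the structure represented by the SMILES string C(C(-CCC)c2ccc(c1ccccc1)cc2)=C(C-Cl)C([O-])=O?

Heavy atoms from the SMILES: 20 C, 1 Cl, 2 O.
Implicit hydrogens by atom environment:
  9 × C (aromatic): 1 H each → 9
  3 × C: 2 H each → 6
  3 × C (aromatic): no H
  2 × C: 1 H each → 2
  2 × C: no H
  1 × C: 3 H
  1 × Cl: no H
  1 × O: no H
  1 × O (charge -1): no H
  Total hydrogens = 20.
Net charge -1.
Molecular formula: C20H20ClO2-

C20H20ClO2-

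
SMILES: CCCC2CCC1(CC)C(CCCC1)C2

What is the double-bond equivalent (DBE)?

Molecular formula from the SMILES: C15H28.
DoU = (2C + 2 + N − H − X)/2 = (2·15 + 2 + 0 − 28 − 0)/2 = 4/2 = 2.
(Structurally: 2 ring(s) + 0 π bond(s) = 2.)

2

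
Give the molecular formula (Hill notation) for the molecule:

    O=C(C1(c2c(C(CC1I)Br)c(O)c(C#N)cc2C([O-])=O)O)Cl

C13H7BrClINO5-

Heavy atoms from the SMILES: 1 Br, 13 C, 1 Cl, 1 I, 1 N, 5 O.
Implicit hydrogens by atom environment:
  5 × C (aromatic): no H
  4 × C: no H
  2 × C: 1 H each → 2
  2 × O: 1 H each → 2
  2 × O: no H
  1 × Br: no H
  1 × C: 2 H
  1 × C (aromatic): 1 H
  1 × Cl: no H
  1 × I: no H
  1 × N: no H
  1 × O (charge -1): no H
  Total hydrogens = 7.
Net charge -1.
Molecular formula: C13H7BrClINO5-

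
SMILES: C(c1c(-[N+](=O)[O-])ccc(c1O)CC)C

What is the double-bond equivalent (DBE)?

5

Molecular formula from the SMILES: C10H13NO3.
DoU = (2C + 2 + N − H − X)/2 = (2·10 + 2 + 1 − 13 − 0)/2 = 10/2 = 5.
(Structurally: 1 ring(s) + 4 π bond(s) = 5.)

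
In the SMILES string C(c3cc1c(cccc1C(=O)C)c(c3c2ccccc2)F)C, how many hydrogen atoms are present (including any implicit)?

17

Hydrogens are implicit in SMILES; fill each atom to its normal valence:
  9 × C (aromatic): 1 H each → 9
  7 × C (aromatic): no H
  2 × C: 3 H each → 6
  1 × C: 2 H
  1 × C: no H
  1 × F: no H
  1 × O: no H
  Total hydrogens = 17.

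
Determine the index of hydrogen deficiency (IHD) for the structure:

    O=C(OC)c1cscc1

4

Molecular formula from the SMILES: C6H6O2S.
DoU = (2C + 2 + N − H − X)/2 = (2·6 + 2 + 0 − 6 − 0)/2 = 8/2 = 4.
(Structurally: 1 ring(s) + 3 π bond(s) = 4.)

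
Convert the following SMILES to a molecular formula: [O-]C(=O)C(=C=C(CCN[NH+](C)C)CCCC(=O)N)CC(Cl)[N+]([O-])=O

C14H23ClN4O5

Heavy atoms from the SMILES: 14 C, 1 Cl, 4 N, 5 O.
Implicit hydrogens by atom environment:
  6 × C: 2 H each → 12
  5 × C: no H
  3 × O: no H
  2 × C: 3 H each → 6
  2 × O (charge -1): no H
  1 × C: 1 H
  1 × Cl: no H
  1 × N: 2 H
  1 × N: 1 H
  1 × N (charge +1): 1 H
  1 × N (charge +1): no H
  Total hydrogens = 23.
Molecular formula: C14H23ClN4O5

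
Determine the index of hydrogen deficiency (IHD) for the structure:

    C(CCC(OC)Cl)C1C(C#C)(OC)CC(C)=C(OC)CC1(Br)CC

Molecular formula from the SMILES: C19H30BrClO3.
DoU = (2C + 2 + N − H − X)/2 = (2·19 + 2 + 0 − 30 − 2)/2 = 8/2 = 4.
(Structurally: 1 ring(s) + 3 π bond(s) = 4.)

4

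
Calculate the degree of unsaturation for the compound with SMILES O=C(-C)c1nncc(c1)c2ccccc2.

9

Molecular formula from the SMILES: C12H10N2O.
DoU = (2C + 2 + N − H − X)/2 = (2·12 + 2 + 2 − 10 − 0)/2 = 18/2 = 9.
(Structurally: 2 ring(s) + 7 π bond(s) = 9.)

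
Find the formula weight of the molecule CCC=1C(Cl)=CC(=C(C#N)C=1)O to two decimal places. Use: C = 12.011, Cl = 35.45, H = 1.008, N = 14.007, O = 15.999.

Molecular formula: C9H8ClNO.
M = 9×12.011 + 1×35.45 + 8×1.008 + 1×14.007 + 1×15.999 = 181.62 g/mol.

181.62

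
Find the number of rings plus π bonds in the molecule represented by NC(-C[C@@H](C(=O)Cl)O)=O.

2

Molecular formula from the SMILES: C4H6ClNO3.
DoU = (2C + 2 + N − H − X)/2 = (2·4 + 2 + 1 − 6 − 1)/2 = 4/2 = 2.
(Structurally: 0 ring(s) + 2 π bond(s) = 2.)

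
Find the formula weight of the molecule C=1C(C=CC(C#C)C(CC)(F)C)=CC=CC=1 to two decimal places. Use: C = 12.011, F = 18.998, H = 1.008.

216.30

Molecular formula: C15H17F.
M = 15×12.011 + 1×18.998 + 17×1.008 = 216.30 g/mol.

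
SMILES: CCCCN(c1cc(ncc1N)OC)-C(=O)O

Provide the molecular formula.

C11H17N3O3

Heavy atoms from the SMILES: 11 C, 3 N, 3 O.
Implicit hydrogens by atom environment:
  3 × C: 2 H each → 6
  3 × C (aromatic): no H
  2 × C: 3 H each → 6
  2 × C (aromatic): 1 H each → 2
  2 × O: no H
  1 × C: no H
  1 × N: 2 H
  1 × N (aromatic): no H
  1 × N: no H
  1 × O: 1 H
  Total hydrogens = 17.
Molecular formula: C11H17N3O3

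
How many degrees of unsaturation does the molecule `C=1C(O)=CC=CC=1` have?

4

Molecular formula from the SMILES: C6H6O.
DoU = (2C + 2 + N − H − X)/2 = (2·6 + 2 + 0 − 6 − 0)/2 = 8/2 = 4.
(Structurally: 1 ring(s) + 3 π bond(s) = 4.)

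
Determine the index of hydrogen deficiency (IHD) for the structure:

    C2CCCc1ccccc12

Molecular formula from the SMILES: C10H12.
DoU = (2C + 2 + N − H − X)/2 = (2·10 + 2 + 0 − 12 − 0)/2 = 10/2 = 5.
(Structurally: 2 ring(s) + 3 π bond(s) = 5.)

5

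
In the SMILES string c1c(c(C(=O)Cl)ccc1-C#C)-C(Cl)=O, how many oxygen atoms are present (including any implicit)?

2

The symbol for oxygen appears 2 times in the SMILES.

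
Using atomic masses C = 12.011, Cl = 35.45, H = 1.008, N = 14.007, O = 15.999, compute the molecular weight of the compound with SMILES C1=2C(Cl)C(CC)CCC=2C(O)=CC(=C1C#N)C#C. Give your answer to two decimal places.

259.73

Molecular formula: C15H14ClNO.
M = 15×12.011 + 1×35.45 + 14×1.008 + 1×14.007 + 1×15.999 = 259.73 g/mol.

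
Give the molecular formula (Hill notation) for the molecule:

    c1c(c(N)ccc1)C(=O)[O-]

C7H6NO2-

Heavy atoms from the SMILES: 7 C, 1 N, 2 O.
Implicit hydrogens by atom environment:
  4 × C (aromatic): 1 H each → 4
  2 × C (aromatic): no H
  1 × C: no H
  1 × N: 2 H
  1 × O: no H
  1 × O (charge -1): no H
  Total hydrogens = 6.
Net charge -1.
Molecular formula: C7H6NO2-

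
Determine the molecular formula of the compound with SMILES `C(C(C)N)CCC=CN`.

C7H16N2

Heavy atoms from the SMILES: 7 C, 2 N.
Implicit hydrogens by atom environment:
  3 × C: 2 H each → 6
  3 × C: 1 H each → 3
  2 × N: 2 H each → 4
  1 × C: 3 H
  Total hydrogens = 16.
Molecular formula: C7H16N2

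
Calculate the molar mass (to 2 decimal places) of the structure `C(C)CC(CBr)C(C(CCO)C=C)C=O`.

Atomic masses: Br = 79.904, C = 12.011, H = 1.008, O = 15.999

277.20

Molecular formula: C12H21BrO2.
M = 1×79.904 + 12×12.011 + 21×1.008 + 2×15.999 = 277.20 g/mol.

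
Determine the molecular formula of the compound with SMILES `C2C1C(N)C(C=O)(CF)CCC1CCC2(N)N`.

C12H22FN3O

Heavy atoms from the SMILES: 12 C, 1 F, 3 N, 1 O.
Implicit hydrogens by atom environment:
  6 × C: 2 H each → 12
  4 × C: 1 H each → 4
  3 × N: 2 H each → 6
  2 × C: no H
  1 × F: no H
  1 × O: no H
  Total hydrogens = 22.
Molecular formula: C12H22FN3O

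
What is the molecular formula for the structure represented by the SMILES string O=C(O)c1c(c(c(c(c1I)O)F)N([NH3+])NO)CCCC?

C11H16FIN3O4+

Heavy atoms from the SMILES: 11 C, 1 F, 1 I, 3 N, 4 O.
Implicit hydrogens by atom environment:
  6 × C (aromatic): no H
  3 × C: 2 H each → 6
  3 × O: 1 H each → 3
  1 × C: 3 H
  1 × C: no H
  1 × F: no H
  1 × I: no H
  1 × N (charge +1): 3 H
  1 × N: 1 H
  1 × N: no H
  1 × O: no H
  Total hydrogens = 16.
Net charge +1.
Molecular formula: C11H16FIN3O4+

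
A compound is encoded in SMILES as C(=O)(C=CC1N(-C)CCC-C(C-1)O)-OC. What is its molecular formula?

Heavy atoms from the SMILES: 11 C, 1 N, 3 O.
Implicit hydrogens by atom environment:
  4 × C: 2 H each → 8
  4 × C: 1 H each → 4
  2 × C: 3 H each → 6
  2 × O: no H
  1 × C: no H
  1 × N: no H
  1 × O: 1 H
  Total hydrogens = 19.
Molecular formula: C11H19NO3

C11H19NO3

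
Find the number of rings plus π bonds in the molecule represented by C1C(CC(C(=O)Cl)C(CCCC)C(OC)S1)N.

2

Molecular formula from the SMILES: C12H22ClNO2S.
DoU = (2C + 2 + N − H − X)/2 = (2·12 + 2 + 1 − 22 − 1)/2 = 4/2 = 2.
(Structurally: 1 ring(s) + 1 π bond(s) = 2.)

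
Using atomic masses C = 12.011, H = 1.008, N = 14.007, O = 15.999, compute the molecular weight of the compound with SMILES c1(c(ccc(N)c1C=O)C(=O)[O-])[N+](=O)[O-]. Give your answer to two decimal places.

Molecular formula: C8H5N2O5-.
M = 8×12.011 + 5×1.008 + 2×14.007 + 5×15.999 = 209.14 g/mol.

209.14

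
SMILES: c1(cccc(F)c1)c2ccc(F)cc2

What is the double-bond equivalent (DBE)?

8

Molecular formula from the SMILES: C12H8F2.
DoU = (2C + 2 + N − H − X)/2 = (2·12 + 2 + 0 − 8 − 2)/2 = 16/2 = 8.
(Structurally: 2 ring(s) + 6 π bond(s) = 8.)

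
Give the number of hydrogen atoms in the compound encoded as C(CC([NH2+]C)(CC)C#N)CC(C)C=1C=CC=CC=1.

25

Hydrogens are implicit in SMILES; fill each atom to its normal valence:
  5 × C (aromatic): 1 H each → 5
  4 × C: 2 H each → 8
  3 × C: 3 H each → 9
  2 × C: no H
  1 × C: 1 H
  1 × C (aromatic): no H
  1 × N (charge +1): 2 H
  1 × N: no H
  Total hydrogens = 25.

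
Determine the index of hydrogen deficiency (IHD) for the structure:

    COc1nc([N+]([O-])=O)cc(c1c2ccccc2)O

9

Molecular formula from the SMILES: C12H10N2O4.
DoU = (2C + 2 + N − H − X)/2 = (2·12 + 2 + 2 − 10 − 0)/2 = 18/2 = 9.
(Structurally: 2 ring(s) + 7 π bond(s) = 9.)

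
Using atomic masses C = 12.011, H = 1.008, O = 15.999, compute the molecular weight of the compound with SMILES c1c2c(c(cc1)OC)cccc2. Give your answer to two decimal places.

158.20

Molecular formula: C11H10O.
M = 11×12.011 + 10×1.008 + 1×15.999 = 158.20 g/mol.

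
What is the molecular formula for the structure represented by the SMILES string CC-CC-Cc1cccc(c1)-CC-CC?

C15H24

Heavy atoms from the SMILES: 15 C.
Implicit hydrogens by atom environment:
  7 × C: 2 H each → 14
  4 × C (aromatic): 1 H each → 4
  2 × C: 3 H each → 6
  2 × C (aromatic): no H
  Total hydrogens = 24.
Molecular formula: C15H24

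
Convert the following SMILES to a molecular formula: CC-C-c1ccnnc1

Heavy atoms from the SMILES: 7 C, 2 N.
Implicit hydrogens by atom environment:
  3 × C (aromatic): 1 H each → 3
  2 × C: 2 H each → 4
  2 × N (aromatic): no H
  1 × C: 3 H
  1 × C (aromatic): no H
  Total hydrogens = 10.
Molecular formula: C7H10N2

C7H10N2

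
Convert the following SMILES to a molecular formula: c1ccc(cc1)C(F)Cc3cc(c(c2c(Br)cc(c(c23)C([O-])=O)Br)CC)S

C21H16Br2FO2S-

Heavy atoms from the SMILES: 2 Br, 21 C, 1 F, 2 O, 1 S.
Implicit hydrogens by atom environment:
  9 × C (aromatic): no H
  7 × C (aromatic): 1 H each → 7
  2 × Br: no H
  2 × C: 2 H each → 4
  1 × C: 3 H
  1 × C: 1 H
  1 × C: no H
  1 × F: no H
  1 × O: no H
  1 × O (charge -1): no H
  1 × S: 1 H
  Total hydrogens = 16.
Net charge -1.
Molecular formula: C21H16Br2FO2S-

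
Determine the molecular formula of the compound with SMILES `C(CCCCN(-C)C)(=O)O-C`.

C8H17NO2

Heavy atoms from the SMILES: 8 C, 1 N, 2 O.
Implicit hydrogens by atom environment:
  4 × C: 2 H each → 8
  3 × C: 3 H each → 9
  2 × O: no H
  1 × C: no H
  1 × N: no H
  Total hydrogens = 17.
Molecular formula: C8H17NO2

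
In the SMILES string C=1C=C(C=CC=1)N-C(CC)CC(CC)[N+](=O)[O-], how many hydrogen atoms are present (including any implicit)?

Hydrogens are implicit in SMILES; fill each atom to its normal valence:
  5 × C (aromatic): 1 H each → 5
  3 × C: 2 H each → 6
  2 × C: 3 H each → 6
  2 × C: 1 H each → 2
  1 × C (aromatic): no H
  1 × N: 1 H
  1 × N (charge +1): no H
  1 × O: no H
  1 × O (charge -1): no H
  Total hydrogens = 20.

20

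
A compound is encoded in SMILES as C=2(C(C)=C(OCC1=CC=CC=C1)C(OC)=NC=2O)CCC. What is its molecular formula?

Heavy atoms from the SMILES: 17 C, 1 N, 3 O.
Implicit hydrogens by atom environment:
  6 × C (aromatic): no H
  5 × C (aromatic): 1 H each → 5
  3 × C: 3 H each → 9
  3 × C: 2 H each → 6
  2 × O: no H
  1 × N (aromatic): no H
  1 × O: 1 H
  Total hydrogens = 21.
Molecular formula: C17H21NO3

C17H21NO3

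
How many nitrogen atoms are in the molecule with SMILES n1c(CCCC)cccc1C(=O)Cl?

1

The symbol for nitrogen appears 1 time in the SMILES.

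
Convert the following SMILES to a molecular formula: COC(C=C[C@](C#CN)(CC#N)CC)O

C11H16N2O2

Heavy atoms from the SMILES: 11 C, 2 N, 2 O.
Implicit hydrogens by atom environment:
  4 × C: no H
  3 × C: 1 H each → 3
  2 × C: 3 H each → 6
  2 × C: 2 H each → 4
  1 × N: 2 H
  1 × N: no H
  1 × O: 1 H
  1 × O: no H
  Total hydrogens = 16.
Molecular formula: C11H16N2O2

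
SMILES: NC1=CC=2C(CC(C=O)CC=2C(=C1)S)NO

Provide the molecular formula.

C11H14N2O2S

Heavy atoms from the SMILES: 11 C, 2 N, 2 O, 1 S.
Implicit hydrogens by atom environment:
  4 × C (aromatic): no H
  3 × C: 1 H each → 3
  2 × C: 2 H each → 4
  2 × C (aromatic): 1 H each → 2
  1 × N: 2 H
  1 × N: 1 H
  1 × O: 1 H
  1 × O: no H
  1 × S: 1 H
  Total hydrogens = 14.
Molecular formula: C11H14N2O2S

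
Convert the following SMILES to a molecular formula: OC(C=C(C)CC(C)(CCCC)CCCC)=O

C15H28O2

Heavy atoms from the SMILES: 15 C, 2 O.
Implicit hydrogens by atom environment:
  7 × C: 2 H each → 14
  4 × C: 3 H each → 12
  3 × C: no H
  1 × C: 1 H
  1 × O: 1 H
  1 × O: no H
  Total hydrogens = 28.
Molecular formula: C15H28O2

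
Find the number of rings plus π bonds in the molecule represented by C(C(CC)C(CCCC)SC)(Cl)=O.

1

Molecular formula from the SMILES: C10H19ClOS.
DoU = (2C + 2 + N − H − X)/2 = (2·10 + 2 + 0 − 19 − 1)/2 = 2/2 = 1.
(Structurally: 0 ring(s) + 1 π bond(s) = 1.)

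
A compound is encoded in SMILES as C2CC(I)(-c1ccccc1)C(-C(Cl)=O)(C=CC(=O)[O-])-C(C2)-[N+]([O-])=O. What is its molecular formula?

C16H14ClINO5-

Heavy atoms from the SMILES: 16 C, 1 Cl, 1 I, 1 N, 5 O.
Implicit hydrogens by atom environment:
  5 × C (aromatic): 1 H each → 5
  4 × C: no H
  3 × C: 2 H each → 6
  3 × C: 1 H each → 3
  3 × O: no H
  2 × O (charge -1): no H
  1 × C (aromatic): no H
  1 × Cl: no H
  1 × I: no H
  1 × N (charge +1): no H
  Total hydrogens = 14.
Net charge -1.
Molecular formula: C16H14ClINO5-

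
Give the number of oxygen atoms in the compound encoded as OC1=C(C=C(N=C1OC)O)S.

The symbol for oxygen appears 3 times in the SMILES.

3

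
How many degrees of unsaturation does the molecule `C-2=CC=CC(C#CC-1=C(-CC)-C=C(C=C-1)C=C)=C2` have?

Molecular formula from the SMILES: C18H16.
DoU = (2C + 2 + N − H − X)/2 = (2·18 + 2 + 0 − 16 − 0)/2 = 22/2 = 11.
(Structurally: 2 ring(s) + 9 π bond(s) = 11.)

11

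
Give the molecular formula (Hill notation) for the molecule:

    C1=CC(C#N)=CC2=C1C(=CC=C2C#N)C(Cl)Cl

Heavy atoms from the SMILES: 13 C, 2 Cl, 2 N.
Implicit hydrogens by atom environment:
  5 × C (aromatic): 1 H each → 5
  5 × C (aromatic): no H
  2 × C: no H
  2 × Cl: no H
  2 × N: no H
  1 × C: 1 H
  Total hydrogens = 6.
Molecular formula: C13H6Cl2N2

C13H6Cl2N2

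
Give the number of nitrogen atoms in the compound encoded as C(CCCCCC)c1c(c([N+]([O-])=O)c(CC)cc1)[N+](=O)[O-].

2

The symbol for nitrogen appears 2 times in the SMILES.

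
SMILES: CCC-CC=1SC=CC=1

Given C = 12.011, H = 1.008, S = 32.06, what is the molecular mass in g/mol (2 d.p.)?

140.24

Molecular formula: C8H12S.
M = 8×12.011 + 12×1.008 + 1×32.06 = 140.24 g/mol.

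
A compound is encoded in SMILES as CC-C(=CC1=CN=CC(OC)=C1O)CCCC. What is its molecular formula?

C14H21NO2

Heavy atoms from the SMILES: 14 C, 1 N, 2 O.
Implicit hydrogens by atom environment:
  4 × C: 2 H each → 8
  3 × C: 3 H each → 9
  3 × C (aromatic): no H
  2 × C (aromatic): 1 H each → 2
  1 × C: 1 H
  1 × C: no H
  1 × N (aromatic): no H
  1 × O: 1 H
  1 × O: no H
  Total hydrogens = 21.
Molecular formula: C14H21NO2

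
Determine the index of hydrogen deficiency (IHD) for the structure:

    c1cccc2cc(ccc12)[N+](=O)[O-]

8

Molecular formula from the SMILES: C10H7NO2.
DoU = (2C + 2 + N − H − X)/2 = (2·10 + 2 + 1 − 7 − 0)/2 = 16/2 = 8.
(Structurally: 2 ring(s) + 6 π bond(s) = 8.)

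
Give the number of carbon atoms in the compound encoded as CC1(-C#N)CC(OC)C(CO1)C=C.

10

The symbol for carbon appears 10 times in the SMILES.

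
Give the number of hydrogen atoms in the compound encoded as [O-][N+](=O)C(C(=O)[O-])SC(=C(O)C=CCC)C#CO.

10

Hydrogens are implicit in SMILES; fill each atom to its normal valence:
  5 × C: no H
  3 × C: 1 H each → 3
  2 × O: 1 H each → 2
  2 × O: no H
  2 × O (charge -1): no H
  1 × C: 3 H
  1 × C: 2 H
  1 × N (charge +1): no H
  1 × S: no H
  Total hydrogens = 10.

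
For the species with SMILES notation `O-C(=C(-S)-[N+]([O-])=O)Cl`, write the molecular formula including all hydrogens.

C2H2ClNO3S

Heavy atoms from the SMILES: 2 C, 1 Cl, 1 N, 3 O, 1 S.
Implicit hydrogens by atom environment:
  2 × C: no H
  1 × Cl: no H
  1 × N (charge +1): no H
  1 × O: 1 H
  1 × O: no H
  1 × O (charge -1): no H
  1 × S: 1 H
  Total hydrogens = 2.
Molecular formula: C2H2ClNO3S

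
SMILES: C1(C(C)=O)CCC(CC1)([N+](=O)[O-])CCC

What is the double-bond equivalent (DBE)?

3

Molecular formula from the SMILES: C11H19NO3.
DoU = (2C + 2 + N − H − X)/2 = (2·11 + 2 + 1 − 19 − 0)/2 = 6/2 = 3.
(Structurally: 1 ring(s) + 2 π bond(s) = 3.)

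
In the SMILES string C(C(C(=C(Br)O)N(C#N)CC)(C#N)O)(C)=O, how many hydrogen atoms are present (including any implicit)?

Hydrogens are implicit in SMILES; fill each atom to its normal valence:
  6 × C: no H
  3 × N: no H
  2 × C: 3 H each → 6
  2 × O: 1 H each → 2
  1 × Br: no H
  1 × C: 2 H
  1 × O: no H
  Total hydrogens = 10.

10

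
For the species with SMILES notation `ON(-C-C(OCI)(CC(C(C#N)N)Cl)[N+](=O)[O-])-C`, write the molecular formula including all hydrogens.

C8H14ClIN4O4

Heavy atoms from the SMILES: 8 C, 1 Cl, 1 I, 4 N, 4 O.
Implicit hydrogens by atom environment:
  3 × C: 2 H each → 6
  2 × C: 1 H each → 2
  2 × C: no H
  2 × N: no H
  2 × O: no H
  1 × C: 3 H
  1 × Cl: no H
  1 × I: no H
  1 × N: 2 H
  1 × N (charge +1): no H
  1 × O: 1 H
  1 × O (charge -1): no H
  Total hydrogens = 14.
Molecular formula: C8H14ClIN4O4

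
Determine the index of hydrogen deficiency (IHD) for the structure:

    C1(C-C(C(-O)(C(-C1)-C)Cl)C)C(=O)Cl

Molecular formula from the SMILES: C9H14Cl2O2.
DoU = (2C + 2 + N − H − X)/2 = (2·9 + 2 + 0 − 14 − 2)/2 = 4/2 = 2.
(Structurally: 1 ring(s) + 1 π bond(s) = 2.)

2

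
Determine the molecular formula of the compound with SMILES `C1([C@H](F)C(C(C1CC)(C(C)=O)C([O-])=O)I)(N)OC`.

C11H16FINO4-

Heavy atoms from the SMILES: 11 C, 1 F, 1 I, 1 N, 4 O.
Implicit hydrogens by atom environment:
  4 × C: no H
  3 × C: 3 H each → 9
  3 × C: 1 H each → 3
  3 × O: no H
  1 × C: 2 H
  1 × F: no H
  1 × I: no H
  1 × N: 2 H
  1 × O (charge -1): no H
  Total hydrogens = 16.
Net charge -1.
Molecular formula: C11H16FINO4-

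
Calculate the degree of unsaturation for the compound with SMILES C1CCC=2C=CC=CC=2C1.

5

Molecular formula from the SMILES: C10H12.
DoU = (2C + 2 + N − H − X)/2 = (2·10 + 2 + 0 − 12 − 0)/2 = 10/2 = 5.
(Structurally: 2 ring(s) + 3 π bond(s) = 5.)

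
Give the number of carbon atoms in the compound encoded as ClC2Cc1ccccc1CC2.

10

The symbol for carbon appears 10 times in the SMILES. Lowercase c denotes aromatic carbon and counts toward C.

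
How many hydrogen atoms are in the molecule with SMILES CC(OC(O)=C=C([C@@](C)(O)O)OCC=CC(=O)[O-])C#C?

15

Hydrogens are implicit in SMILES; fill each atom to its normal valence:
  6 × C: no H
  4 × C: 1 H each → 4
  3 × O: 1 H each → 3
  3 × O: no H
  2 × C: 3 H each → 6
  1 × C: 2 H
  1 × O (charge -1): no H
  Total hydrogens = 15.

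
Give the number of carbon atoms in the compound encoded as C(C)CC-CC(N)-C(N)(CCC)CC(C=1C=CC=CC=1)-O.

18

The symbol for carbon appears 18 times in the SMILES.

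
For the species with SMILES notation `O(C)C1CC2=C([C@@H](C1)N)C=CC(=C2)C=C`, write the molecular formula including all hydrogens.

Heavy atoms from the SMILES: 13 C, 1 N, 1 O.
Implicit hydrogens by atom environment:
  3 × C: 2 H each → 6
  3 × C (aromatic): 1 H each → 3
  3 × C: 1 H each → 3
  3 × C (aromatic): no H
  1 × C: 3 H
  1 × N: 2 H
  1 × O: no H
  Total hydrogens = 17.
Molecular formula: C13H17NO

C13H17NO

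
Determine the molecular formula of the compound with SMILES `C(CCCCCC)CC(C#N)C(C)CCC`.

C15H29N

Heavy atoms from the SMILES: 15 C, 1 N.
Implicit hydrogens by atom environment:
  9 × C: 2 H each → 18
  3 × C: 3 H each → 9
  2 × C: 1 H each → 2
  1 × C: no H
  1 × N: no H
  Total hydrogens = 29.
Molecular formula: C15H29N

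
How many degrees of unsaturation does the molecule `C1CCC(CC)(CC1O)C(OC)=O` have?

2

Molecular formula from the SMILES: C10H18O3.
DoU = (2C + 2 + N − H − X)/2 = (2·10 + 2 + 0 − 18 − 0)/2 = 4/2 = 2.
(Structurally: 1 ring(s) + 1 π bond(s) = 2.)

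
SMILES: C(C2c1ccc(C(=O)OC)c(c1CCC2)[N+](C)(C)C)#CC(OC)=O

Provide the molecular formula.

C19H24NO4+

Heavy atoms from the SMILES: 19 C, 1 N, 4 O.
Implicit hydrogens by atom environment:
  5 × C: 3 H each → 15
  4 × C (aromatic): no H
  4 × C: no H
  4 × O: no H
  3 × C: 2 H each → 6
  2 × C (aromatic): 1 H each → 2
  1 × C: 1 H
  1 × N (charge +1): no H
  Total hydrogens = 24.
Net charge +1.
Molecular formula: C19H24NO4+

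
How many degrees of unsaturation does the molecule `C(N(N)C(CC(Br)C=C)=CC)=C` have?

Molecular formula from the SMILES: C9H15BrN2.
DoU = (2C + 2 + N − H − X)/2 = (2·9 + 2 + 2 − 15 − 1)/2 = 6/2 = 3.
(Structurally: 0 ring(s) + 3 π bond(s) = 3.)

3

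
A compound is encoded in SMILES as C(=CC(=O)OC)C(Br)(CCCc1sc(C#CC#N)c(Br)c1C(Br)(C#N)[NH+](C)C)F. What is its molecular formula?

Heavy atoms from the SMILES: 3 Br, 19 C, 1 F, 3 N, 2 O, 1 S.
Implicit hydrogens by atom environment:
  7 × C: no H
  4 × C (aromatic): no H
  3 × Br: no H
  3 × C: 3 H each → 9
  3 × C: 2 H each → 6
  2 × C: 1 H each → 2
  2 × N: no H
  2 × O: no H
  1 × F: no H
  1 × N (charge +1): 1 H
  1 × S (aromatic): no H
  Total hydrogens = 18.
Net charge +1.
Molecular formula: C19H18Br3FN3O2S+

C19H18Br3FN3O2S+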